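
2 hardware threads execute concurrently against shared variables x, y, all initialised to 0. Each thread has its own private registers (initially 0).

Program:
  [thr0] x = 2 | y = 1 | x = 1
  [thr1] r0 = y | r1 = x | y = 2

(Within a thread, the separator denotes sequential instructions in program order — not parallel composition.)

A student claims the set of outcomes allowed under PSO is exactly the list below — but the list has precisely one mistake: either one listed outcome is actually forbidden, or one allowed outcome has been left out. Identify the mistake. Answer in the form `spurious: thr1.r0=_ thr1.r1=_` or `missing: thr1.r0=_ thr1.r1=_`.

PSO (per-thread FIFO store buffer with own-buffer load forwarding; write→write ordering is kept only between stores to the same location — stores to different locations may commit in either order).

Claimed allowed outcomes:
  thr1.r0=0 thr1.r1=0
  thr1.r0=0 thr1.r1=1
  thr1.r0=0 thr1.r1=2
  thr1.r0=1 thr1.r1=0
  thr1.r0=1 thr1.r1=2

outcome vector order: (thr1.r0,thr1.r1)
PSO (6): 0/0, 0/1, 0/2, 1/0, 1/1, 1/2
PSO∖claimed = {1/1}

missing: thr1.r0=1 thr1.r1=1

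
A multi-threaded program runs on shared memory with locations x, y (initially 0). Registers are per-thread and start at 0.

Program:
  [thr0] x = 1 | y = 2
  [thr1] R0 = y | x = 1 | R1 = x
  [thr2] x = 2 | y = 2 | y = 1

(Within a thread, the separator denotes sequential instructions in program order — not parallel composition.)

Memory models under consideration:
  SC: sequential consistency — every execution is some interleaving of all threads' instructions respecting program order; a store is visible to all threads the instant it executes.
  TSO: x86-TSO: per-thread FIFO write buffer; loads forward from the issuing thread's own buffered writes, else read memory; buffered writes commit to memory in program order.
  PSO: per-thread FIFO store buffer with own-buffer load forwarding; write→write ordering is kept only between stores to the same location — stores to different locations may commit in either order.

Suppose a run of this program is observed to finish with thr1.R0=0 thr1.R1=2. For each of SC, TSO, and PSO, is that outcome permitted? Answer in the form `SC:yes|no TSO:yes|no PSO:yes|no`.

SC:yes TSO:yes PSO:yes

outcome vector order: (thr1.R0,thr1.R1)
under SC → 0/1; 0/2; 1/1; 2/1; 2/2
under TSO → 0/1; 0/2; 1/1; 2/1; 2/2
under PSO → 0/1; 0/2; 1/1; 1/2; 2/1; 2/2
target 0/2 ∈ {SC,TSO,PSO}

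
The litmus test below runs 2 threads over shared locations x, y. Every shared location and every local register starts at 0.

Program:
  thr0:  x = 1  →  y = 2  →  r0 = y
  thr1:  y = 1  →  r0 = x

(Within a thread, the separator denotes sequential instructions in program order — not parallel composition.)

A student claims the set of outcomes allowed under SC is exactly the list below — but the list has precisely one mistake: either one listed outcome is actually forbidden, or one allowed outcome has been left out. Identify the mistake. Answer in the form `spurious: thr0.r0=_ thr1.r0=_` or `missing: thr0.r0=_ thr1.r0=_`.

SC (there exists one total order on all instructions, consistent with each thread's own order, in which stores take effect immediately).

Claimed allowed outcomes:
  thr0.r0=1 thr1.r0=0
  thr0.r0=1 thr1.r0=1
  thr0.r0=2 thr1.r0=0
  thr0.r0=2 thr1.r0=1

outcome vector order: (thr0.r0,thr1.r0)
SC: 3 outcomes — {1/1, 2/0, 2/1}
claimed∖SC = {1/0}

spurious: thr0.r0=1 thr1.r0=0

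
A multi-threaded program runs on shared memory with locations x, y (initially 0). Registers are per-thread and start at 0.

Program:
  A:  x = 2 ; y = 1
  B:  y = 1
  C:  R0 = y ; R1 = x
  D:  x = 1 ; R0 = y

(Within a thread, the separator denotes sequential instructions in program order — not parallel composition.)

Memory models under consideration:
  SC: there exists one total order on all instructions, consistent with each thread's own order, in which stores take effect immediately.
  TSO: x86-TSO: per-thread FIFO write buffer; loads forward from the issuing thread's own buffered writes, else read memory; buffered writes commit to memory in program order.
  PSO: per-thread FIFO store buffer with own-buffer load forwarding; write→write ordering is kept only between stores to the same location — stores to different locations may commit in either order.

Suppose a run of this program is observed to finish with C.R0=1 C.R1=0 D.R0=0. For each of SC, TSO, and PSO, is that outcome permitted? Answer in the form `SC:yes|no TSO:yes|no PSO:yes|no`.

outcome vector order: (C.R0,C.R1,D.R0)
under SC → <0 0 0> <0 0 1> <0 1 0> <0 1 1> <0 2 0> <0 2 1> <1 0 1> <1 1 0> <1 1 1> <1 2 0> <1 2 1>
under TSO → <0 0 0> <0 0 1> <0 1 0> <0 1 1> <0 2 0> <0 2 1> <1 0 0> <1 0 1> <1 1 0> <1 1 1> <1 2 0> <1 2 1>
under PSO → <0 0 0> <0 0 1> <0 1 0> <0 1 1> <0 2 0> <0 2 1> <1 0 0> <1 0 1> <1 1 0> <1 1 1> <1 2 0> <1 2 1>
target <1 0 0> ∈ {TSO,PSO}

SC:no TSO:yes PSO:yes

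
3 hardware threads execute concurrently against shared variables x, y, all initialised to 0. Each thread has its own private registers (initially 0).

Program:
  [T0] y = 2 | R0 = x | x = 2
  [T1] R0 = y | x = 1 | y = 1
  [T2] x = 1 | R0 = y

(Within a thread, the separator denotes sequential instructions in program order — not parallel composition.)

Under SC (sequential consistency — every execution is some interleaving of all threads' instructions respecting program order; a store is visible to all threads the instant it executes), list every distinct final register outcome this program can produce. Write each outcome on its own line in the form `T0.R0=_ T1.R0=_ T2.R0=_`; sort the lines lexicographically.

outcome vector order: (T0.R0,T1.R0,T2.R0)
|SC outcomes| = 10

T0.R0=0 T1.R0=0 T2.R0=1
T0.R0=0 T1.R0=0 T2.R0=2
T0.R0=0 T1.R0=2 T2.R0=1
T0.R0=0 T1.R0=2 T2.R0=2
T0.R0=1 T1.R0=0 T2.R0=0
T0.R0=1 T1.R0=0 T2.R0=1
T0.R0=1 T1.R0=0 T2.R0=2
T0.R0=1 T1.R0=2 T2.R0=0
T0.R0=1 T1.R0=2 T2.R0=1
T0.R0=1 T1.R0=2 T2.R0=2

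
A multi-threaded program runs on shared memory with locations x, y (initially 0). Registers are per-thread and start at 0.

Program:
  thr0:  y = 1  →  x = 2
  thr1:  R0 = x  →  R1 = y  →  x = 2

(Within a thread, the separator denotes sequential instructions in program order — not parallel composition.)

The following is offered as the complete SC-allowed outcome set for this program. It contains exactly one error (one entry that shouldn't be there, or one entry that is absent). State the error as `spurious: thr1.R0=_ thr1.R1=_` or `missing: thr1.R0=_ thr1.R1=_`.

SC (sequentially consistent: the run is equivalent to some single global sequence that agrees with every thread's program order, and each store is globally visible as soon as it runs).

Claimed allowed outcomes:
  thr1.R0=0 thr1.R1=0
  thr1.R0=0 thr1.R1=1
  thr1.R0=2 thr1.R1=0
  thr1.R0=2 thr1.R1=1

spurious: thr1.R0=2 thr1.R1=0

outcome vector order: (thr1.R0,thr1.R1)
SC (3): (0,0); (0,1); (2,1)
claimed∖SC = {(2,0)}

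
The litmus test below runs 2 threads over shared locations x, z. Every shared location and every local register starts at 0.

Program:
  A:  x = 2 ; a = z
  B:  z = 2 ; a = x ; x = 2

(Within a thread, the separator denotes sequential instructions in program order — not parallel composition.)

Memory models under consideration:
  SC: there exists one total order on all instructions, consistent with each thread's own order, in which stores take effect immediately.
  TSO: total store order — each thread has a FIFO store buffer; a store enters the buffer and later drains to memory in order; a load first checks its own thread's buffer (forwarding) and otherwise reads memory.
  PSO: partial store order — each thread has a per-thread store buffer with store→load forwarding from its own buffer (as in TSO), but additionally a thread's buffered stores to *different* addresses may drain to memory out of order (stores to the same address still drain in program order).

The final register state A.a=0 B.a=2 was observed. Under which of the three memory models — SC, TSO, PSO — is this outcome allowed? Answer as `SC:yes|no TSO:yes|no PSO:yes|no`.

SC:yes TSO:yes PSO:yes

outcome vector order: (A.a,B.a)
SC: 3 outcomes — {(0,2), (2,0), (2,2)}
TSO: 4 outcomes — {(0,0), (0,2), (2,0), (2,2)}
PSO: 4 outcomes — {(0,0), (0,2), (2,0), (2,2)}
target (0,2) ∈ {SC,TSO,PSO}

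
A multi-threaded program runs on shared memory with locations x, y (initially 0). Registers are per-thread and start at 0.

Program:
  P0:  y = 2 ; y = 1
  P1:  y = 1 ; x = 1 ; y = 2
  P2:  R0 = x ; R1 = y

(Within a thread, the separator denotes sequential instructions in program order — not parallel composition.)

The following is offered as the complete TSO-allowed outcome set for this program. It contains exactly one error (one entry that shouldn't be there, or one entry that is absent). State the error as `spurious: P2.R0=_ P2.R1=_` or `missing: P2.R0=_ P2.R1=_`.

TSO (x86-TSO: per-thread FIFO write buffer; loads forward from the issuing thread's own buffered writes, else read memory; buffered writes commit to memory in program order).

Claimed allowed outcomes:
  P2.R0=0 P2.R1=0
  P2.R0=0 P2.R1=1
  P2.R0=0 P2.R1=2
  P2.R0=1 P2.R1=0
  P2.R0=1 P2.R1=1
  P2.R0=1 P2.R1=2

spurious: P2.R0=1 P2.R1=0

outcome vector order: (P2.R0,P2.R1)
under TSO → 00, 01, 02, 11, 12
claimed∖TSO = {10}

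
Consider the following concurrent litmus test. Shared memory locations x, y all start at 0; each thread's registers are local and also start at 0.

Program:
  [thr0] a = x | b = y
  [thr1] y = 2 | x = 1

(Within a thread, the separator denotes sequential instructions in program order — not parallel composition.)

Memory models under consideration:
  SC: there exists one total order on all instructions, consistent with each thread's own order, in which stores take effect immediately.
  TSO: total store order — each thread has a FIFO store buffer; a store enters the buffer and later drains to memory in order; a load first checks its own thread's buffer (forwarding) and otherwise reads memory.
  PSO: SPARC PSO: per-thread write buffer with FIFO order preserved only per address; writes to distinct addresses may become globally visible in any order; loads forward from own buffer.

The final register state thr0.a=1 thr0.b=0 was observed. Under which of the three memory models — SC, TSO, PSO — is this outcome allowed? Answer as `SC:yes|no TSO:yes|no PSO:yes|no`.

SC:no TSO:no PSO:yes

outcome vector order: (thr0.a,thr0.b)
SC: 3 outcomes — {(0,0), (0,2), (1,2)}
TSO: 3 outcomes — {(0,0), (0,2), (1,2)}
PSO: 4 outcomes — {(0,0), (0,2), (1,0), (1,2)}
target (1,0) ∈ {PSO}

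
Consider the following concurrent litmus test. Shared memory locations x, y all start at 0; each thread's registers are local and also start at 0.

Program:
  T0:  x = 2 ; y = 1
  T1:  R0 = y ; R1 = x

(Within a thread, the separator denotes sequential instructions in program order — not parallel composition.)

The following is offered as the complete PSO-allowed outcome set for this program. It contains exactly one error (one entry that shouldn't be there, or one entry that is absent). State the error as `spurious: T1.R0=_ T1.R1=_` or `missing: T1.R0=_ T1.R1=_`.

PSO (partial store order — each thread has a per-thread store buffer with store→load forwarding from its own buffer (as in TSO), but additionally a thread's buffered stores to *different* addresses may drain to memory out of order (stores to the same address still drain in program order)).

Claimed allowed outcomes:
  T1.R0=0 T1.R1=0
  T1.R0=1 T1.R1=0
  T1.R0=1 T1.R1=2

missing: T1.R0=0 T1.R1=2

outcome vector order: (T1.R0,T1.R1)
[PSO] allowed = {<0 0>, <0 2>, <1 0>, <1 2>}
PSO∖claimed = {<0 2>}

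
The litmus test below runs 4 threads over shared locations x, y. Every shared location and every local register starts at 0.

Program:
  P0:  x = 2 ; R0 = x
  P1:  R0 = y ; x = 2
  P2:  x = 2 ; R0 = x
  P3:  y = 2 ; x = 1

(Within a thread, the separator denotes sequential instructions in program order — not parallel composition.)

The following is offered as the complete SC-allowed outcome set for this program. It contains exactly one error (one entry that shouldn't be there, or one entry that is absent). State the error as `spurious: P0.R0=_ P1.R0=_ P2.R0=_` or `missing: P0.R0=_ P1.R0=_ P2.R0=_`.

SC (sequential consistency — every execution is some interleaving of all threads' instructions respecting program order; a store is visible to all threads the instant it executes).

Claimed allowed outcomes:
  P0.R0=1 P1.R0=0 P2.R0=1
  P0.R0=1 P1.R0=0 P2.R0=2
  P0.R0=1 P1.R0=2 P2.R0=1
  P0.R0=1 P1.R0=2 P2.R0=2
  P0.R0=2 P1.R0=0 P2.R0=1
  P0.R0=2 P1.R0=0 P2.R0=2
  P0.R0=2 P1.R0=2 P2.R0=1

missing: P0.R0=2 P1.R0=2 P2.R0=2

outcome vector order: (P0.R0,P1.R0,P2.R0)
under SC → (1,0,1), (1,0,2), (1,2,1), (1,2,2), (2,0,1), (2,0,2), (2,2,1), (2,2,2)
SC∖claimed = {(2,2,2)}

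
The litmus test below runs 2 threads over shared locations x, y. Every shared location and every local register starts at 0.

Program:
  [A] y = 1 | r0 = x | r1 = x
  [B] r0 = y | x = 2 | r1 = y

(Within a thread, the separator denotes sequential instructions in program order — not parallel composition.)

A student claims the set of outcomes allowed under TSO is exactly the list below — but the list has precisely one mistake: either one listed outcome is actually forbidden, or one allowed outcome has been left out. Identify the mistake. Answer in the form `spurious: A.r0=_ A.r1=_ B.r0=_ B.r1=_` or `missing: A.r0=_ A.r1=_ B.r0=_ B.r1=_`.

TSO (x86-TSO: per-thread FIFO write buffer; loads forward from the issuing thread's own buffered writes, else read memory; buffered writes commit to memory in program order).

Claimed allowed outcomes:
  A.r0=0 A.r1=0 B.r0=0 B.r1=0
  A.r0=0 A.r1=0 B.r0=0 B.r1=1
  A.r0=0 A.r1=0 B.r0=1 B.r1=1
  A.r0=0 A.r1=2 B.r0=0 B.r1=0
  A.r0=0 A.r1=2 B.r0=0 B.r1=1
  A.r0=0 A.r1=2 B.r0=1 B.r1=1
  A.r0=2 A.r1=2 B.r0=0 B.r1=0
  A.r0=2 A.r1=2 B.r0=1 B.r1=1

outcome vector order: (A.r0,A.r1,B.r0,B.r1)
[TSO] allowed = {0/0/0/0 0/0/0/1 0/0/1/1 0/2/0/0 0/2/0/1 0/2/1/1 2/2/0/0 2/2/0/1 2/2/1/1}
TSO∖claimed = {2/2/0/1}

missing: A.r0=2 A.r1=2 B.r0=0 B.r1=1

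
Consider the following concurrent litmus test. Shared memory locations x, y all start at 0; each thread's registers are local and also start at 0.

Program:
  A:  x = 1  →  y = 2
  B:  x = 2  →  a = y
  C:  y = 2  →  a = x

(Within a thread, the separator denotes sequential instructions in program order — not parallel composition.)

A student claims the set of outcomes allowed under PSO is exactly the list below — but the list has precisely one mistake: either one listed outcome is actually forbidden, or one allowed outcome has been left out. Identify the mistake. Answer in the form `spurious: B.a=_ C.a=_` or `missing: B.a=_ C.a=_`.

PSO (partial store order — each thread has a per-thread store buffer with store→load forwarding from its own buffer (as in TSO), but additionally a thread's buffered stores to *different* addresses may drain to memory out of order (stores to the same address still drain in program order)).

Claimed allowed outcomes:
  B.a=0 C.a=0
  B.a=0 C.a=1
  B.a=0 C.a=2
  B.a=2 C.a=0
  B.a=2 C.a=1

missing: B.a=2 C.a=2

outcome vector order: (B.a,C.a)
PSO: 6 outcomes — {00 01 02 20 21 22}
PSO∖claimed = {22}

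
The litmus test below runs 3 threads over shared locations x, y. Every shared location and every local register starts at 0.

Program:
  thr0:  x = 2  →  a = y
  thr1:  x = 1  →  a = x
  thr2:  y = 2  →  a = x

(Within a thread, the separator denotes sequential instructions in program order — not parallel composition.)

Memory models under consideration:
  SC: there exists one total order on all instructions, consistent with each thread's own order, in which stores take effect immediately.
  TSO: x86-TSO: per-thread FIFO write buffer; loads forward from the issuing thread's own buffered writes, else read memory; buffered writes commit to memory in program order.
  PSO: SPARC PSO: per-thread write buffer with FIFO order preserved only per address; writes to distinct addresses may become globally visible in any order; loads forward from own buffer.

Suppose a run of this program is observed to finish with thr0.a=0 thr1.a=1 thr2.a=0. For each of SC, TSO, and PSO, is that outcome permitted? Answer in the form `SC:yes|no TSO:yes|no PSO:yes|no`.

outcome vector order: (thr0.a,thr1.a,thr2.a)
under SC → <0 1 1> <0 1 2> <0 2 2> <2 1 0> <2 1 1> <2 1 2> <2 2 0> <2 2 1> <2 2 2>
under TSO → <0 1 0> <0 1 1> <0 1 2> <0 2 0> <0 2 1> <0 2 2> <2 1 0> <2 1 1> <2 1 2> <2 2 0> <2 2 1> <2 2 2>
under PSO → <0 1 0> <0 1 1> <0 1 2> <0 2 0> <0 2 1> <0 2 2> <2 1 0> <2 1 1> <2 1 2> <2 2 0> <2 2 1> <2 2 2>
target <0 1 0> ∈ {TSO,PSO}

SC:no TSO:yes PSO:yes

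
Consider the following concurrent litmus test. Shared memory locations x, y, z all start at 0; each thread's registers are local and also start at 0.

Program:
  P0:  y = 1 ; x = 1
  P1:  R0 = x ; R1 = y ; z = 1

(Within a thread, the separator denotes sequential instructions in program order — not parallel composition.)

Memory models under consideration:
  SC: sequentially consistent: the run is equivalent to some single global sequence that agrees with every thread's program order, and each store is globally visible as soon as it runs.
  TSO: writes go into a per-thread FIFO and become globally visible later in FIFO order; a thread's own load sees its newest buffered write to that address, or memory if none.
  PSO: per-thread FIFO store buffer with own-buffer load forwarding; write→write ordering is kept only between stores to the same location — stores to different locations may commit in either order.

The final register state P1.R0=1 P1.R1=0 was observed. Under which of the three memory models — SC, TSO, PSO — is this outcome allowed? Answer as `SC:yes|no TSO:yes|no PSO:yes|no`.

SC:no TSO:no PSO:yes

outcome vector order: (P1.R0,P1.R1)
SC: 3 outcomes — {0/0 0/1 1/1}
TSO: 3 outcomes — {0/0 0/1 1/1}
PSO: 4 outcomes — {0/0 0/1 1/0 1/1}
target 1/0 ∈ {PSO}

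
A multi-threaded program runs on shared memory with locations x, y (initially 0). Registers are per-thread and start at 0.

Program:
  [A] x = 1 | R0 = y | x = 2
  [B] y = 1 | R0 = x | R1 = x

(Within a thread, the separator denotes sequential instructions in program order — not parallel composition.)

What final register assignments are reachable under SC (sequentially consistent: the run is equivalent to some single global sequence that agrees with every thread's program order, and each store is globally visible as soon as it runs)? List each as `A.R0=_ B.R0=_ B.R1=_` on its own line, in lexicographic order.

outcome vector order: (A.R0,B.R0,B.R1)
|SC outcomes| = 9

A.R0=0 B.R0=1 B.R1=1
A.R0=0 B.R0=1 B.R1=2
A.R0=0 B.R0=2 B.R1=2
A.R0=1 B.R0=0 B.R1=0
A.R0=1 B.R0=0 B.R1=1
A.R0=1 B.R0=0 B.R1=2
A.R0=1 B.R0=1 B.R1=1
A.R0=1 B.R0=1 B.R1=2
A.R0=1 B.R0=2 B.R1=2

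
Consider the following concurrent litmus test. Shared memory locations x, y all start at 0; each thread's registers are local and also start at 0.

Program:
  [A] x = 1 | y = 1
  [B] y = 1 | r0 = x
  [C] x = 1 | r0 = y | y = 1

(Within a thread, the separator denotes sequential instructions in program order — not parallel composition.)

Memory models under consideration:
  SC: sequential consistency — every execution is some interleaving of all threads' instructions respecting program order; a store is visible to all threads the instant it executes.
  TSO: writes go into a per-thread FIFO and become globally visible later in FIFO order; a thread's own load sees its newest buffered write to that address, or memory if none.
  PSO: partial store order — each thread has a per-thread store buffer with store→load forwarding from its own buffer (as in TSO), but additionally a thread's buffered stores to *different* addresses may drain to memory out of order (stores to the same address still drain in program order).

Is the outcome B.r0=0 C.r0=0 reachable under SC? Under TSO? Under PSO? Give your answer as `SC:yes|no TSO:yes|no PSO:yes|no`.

SC:no TSO:yes PSO:yes

outcome vector order: (B.r0,C.r0)
SC (3): <0 1>; <1 0>; <1 1>
TSO (4): <0 0>; <0 1>; <1 0>; <1 1>
PSO (4): <0 0>; <0 1>; <1 0>; <1 1>
target <0 0> ∈ {TSO,PSO}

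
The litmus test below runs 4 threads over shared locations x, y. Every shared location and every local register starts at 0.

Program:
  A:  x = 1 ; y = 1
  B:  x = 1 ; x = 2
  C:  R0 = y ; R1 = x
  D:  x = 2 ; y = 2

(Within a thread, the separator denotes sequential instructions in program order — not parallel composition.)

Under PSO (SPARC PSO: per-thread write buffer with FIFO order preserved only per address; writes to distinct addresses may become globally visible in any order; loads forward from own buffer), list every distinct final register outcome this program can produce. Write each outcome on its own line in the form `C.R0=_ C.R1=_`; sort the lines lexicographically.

outcome vector order: (C.R0,C.R1)
|PSO outcomes| = 9

C.R0=0 C.R1=0
C.R0=0 C.R1=1
C.R0=0 C.R1=2
C.R0=1 C.R1=0
C.R0=1 C.R1=1
C.R0=1 C.R1=2
C.R0=2 C.R1=0
C.R0=2 C.R1=1
C.R0=2 C.R1=2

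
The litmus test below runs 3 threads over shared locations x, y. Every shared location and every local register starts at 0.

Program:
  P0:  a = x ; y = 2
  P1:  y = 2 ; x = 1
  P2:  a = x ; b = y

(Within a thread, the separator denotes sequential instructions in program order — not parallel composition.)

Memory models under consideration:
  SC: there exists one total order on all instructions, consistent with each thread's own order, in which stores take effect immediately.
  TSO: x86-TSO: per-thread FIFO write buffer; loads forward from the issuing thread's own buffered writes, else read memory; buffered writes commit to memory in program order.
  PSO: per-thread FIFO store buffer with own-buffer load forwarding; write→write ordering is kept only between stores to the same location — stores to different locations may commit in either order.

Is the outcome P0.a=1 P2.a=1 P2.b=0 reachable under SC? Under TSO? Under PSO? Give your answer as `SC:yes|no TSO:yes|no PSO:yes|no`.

SC:no TSO:no PSO:yes

outcome vector order: (P0.a,P2.a,P2.b)
under SC → 000; 002; 012; 100; 102; 112
under TSO → 000; 002; 012; 100; 102; 112
under PSO → 000; 002; 010; 012; 100; 102; 110; 112
target 110 ∈ {PSO}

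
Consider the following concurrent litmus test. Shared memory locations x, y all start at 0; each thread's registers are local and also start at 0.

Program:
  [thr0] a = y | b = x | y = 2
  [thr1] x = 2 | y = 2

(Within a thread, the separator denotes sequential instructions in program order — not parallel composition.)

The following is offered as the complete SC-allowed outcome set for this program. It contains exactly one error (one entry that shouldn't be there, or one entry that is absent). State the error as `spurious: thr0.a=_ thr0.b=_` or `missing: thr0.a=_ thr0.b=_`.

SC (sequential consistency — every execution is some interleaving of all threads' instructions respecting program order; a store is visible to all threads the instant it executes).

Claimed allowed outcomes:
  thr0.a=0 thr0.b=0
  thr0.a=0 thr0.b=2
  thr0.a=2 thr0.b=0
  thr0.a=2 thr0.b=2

outcome vector order: (thr0.a,thr0.b)
SC: 3 outcomes — {(0,0) (0,2) (2,2)}
claimed∖SC = {(2,0)}

spurious: thr0.a=2 thr0.b=0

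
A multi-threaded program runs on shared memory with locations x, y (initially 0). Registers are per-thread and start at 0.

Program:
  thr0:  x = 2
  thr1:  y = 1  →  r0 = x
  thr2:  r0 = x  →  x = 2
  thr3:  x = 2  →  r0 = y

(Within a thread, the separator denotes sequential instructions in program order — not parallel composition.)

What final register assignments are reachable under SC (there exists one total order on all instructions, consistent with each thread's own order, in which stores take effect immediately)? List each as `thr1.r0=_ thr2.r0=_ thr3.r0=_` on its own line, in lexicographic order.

thr1.r0=0 thr2.r0=0 thr3.r0=1
thr1.r0=0 thr2.r0=2 thr3.r0=1
thr1.r0=2 thr2.r0=0 thr3.r0=0
thr1.r0=2 thr2.r0=0 thr3.r0=1
thr1.r0=2 thr2.r0=2 thr3.r0=0
thr1.r0=2 thr2.r0=2 thr3.r0=1

outcome vector order: (thr1.r0,thr2.r0,thr3.r0)
|SC outcomes| = 6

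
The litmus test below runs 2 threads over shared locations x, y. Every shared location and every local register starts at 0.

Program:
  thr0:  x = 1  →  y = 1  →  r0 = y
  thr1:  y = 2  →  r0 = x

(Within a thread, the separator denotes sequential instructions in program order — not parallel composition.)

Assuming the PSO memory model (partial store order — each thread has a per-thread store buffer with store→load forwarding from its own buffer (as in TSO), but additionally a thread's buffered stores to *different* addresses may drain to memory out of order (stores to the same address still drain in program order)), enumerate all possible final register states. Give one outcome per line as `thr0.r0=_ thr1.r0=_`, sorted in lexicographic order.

thr0.r0=1 thr1.r0=0
thr0.r0=1 thr1.r0=1
thr0.r0=2 thr1.r0=0
thr0.r0=2 thr1.r0=1

outcome vector order: (thr0.r0,thr1.r0)
|PSO outcomes| = 4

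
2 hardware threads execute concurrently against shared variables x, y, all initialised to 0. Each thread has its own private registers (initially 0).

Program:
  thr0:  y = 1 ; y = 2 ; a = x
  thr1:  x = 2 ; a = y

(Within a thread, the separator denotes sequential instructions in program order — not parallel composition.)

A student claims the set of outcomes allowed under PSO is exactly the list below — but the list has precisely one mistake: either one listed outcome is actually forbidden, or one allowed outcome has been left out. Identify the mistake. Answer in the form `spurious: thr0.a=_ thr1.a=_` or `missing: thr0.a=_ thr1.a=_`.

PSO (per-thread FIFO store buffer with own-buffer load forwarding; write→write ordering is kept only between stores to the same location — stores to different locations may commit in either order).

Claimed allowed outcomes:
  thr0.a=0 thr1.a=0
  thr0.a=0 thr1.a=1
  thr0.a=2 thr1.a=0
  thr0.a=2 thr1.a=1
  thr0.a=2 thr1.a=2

outcome vector order: (thr0.a,thr1.a)
[PSO] allowed = {0/0, 0/1, 0/2, 2/0, 2/1, 2/2}
PSO∖claimed = {0/2}

missing: thr0.a=0 thr1.a=2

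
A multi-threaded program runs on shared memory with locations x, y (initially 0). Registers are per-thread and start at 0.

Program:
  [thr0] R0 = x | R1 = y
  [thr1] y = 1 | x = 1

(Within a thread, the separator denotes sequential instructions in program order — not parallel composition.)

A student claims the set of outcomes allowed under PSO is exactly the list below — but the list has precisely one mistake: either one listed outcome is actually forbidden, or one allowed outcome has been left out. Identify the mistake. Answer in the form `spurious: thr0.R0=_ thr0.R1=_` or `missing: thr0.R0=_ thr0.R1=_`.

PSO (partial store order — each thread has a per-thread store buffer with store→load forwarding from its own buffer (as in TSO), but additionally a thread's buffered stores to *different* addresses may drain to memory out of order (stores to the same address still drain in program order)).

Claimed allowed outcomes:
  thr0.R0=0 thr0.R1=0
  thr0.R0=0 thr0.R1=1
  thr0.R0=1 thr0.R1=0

outcome vector order: (thr0.R0,thr0.R1)
[PSO] allowed = {<0 0> <0 1> <1 0> <1 1>}
PSO∖claimed = {<1 1>}

missing: thr0.R0=1 thr0.R1=1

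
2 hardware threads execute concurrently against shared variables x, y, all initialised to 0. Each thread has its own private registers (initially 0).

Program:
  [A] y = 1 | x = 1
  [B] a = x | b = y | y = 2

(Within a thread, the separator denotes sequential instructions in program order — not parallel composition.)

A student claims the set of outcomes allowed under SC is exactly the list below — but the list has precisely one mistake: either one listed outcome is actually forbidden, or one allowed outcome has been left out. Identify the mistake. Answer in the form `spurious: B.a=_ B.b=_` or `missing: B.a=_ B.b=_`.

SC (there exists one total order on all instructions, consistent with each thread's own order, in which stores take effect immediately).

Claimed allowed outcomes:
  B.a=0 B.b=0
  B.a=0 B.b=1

missing: B.a=1 B.b=1

outcome vector order: (B.a,B.b)
SC (3): 00; 01; 11
SC∖claimed = {11}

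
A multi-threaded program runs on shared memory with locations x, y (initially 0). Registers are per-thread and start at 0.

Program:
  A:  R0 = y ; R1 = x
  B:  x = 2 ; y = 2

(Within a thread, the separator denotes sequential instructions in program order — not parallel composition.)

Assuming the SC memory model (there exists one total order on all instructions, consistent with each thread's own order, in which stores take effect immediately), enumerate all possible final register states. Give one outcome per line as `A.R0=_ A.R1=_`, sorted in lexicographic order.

outcome vector order: (A.R0,A.R1)
|SC outcomes| = 3

A.R0=0 A.R1=0
A.R0=0 A.R1=2
A.R0=2 A.R1=2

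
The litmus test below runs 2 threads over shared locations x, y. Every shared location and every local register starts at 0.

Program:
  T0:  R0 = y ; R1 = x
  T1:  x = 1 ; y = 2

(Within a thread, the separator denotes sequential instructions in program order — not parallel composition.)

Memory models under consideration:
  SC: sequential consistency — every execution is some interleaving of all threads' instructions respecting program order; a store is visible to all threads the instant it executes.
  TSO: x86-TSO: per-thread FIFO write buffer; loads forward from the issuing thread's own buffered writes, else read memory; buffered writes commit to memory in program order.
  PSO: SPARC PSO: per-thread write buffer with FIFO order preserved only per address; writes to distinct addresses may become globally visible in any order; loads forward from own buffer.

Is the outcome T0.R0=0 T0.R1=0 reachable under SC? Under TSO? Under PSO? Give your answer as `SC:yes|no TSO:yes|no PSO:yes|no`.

outcome vector order: (T0.R0,T0.R1)
under SC → (0,0); (0,1); (2,1)
under TSO → (0,0); (0,1); (2,1)
under PSO → (0,0); (0,1); (2,0); (2,1)
target (0,0) ∈ {SC,TSO,PSO}

SC:yes TSO:yes PSO:yes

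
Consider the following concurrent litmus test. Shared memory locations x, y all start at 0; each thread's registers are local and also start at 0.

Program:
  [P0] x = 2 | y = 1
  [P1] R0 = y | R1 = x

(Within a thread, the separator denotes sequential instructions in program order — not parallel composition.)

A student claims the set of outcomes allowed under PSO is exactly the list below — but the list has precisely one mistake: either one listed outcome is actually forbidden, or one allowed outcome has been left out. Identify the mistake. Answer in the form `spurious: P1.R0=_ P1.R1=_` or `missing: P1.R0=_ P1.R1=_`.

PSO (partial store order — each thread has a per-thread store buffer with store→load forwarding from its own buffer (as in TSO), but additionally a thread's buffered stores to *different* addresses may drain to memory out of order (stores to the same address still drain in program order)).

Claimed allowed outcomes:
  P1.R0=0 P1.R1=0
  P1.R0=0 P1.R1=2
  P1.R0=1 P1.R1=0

outcome vector order: (P1.R0,P1.R1)
PSO: 4 outcomes — {<0 0>, <0 2>, <1 0>, <1 2>}
PSO∖claimed = {<1 2>}

missing: P1.R0=1 P1.R1=2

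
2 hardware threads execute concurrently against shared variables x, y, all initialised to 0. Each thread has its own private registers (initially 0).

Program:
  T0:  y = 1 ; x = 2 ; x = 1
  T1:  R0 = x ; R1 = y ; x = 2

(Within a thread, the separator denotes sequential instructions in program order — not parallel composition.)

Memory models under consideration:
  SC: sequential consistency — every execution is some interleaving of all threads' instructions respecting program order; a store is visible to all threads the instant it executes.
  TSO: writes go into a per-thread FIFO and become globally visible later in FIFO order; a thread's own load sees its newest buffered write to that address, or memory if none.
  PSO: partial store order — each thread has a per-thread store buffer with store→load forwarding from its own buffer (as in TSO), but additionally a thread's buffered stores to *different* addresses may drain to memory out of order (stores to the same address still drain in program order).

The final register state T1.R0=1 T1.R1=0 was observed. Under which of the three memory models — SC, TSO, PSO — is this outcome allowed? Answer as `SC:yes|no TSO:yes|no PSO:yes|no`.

outcome vector order: (T1.R0,T1.R1)
under SC → 00; 01; 11; 21
under TSO → 00; 01; 11; 21
under PSO → 00; 01; 10; 11; 20; 21
target 10 ∈ {PSO}

SC:no TSO:no PSO:yes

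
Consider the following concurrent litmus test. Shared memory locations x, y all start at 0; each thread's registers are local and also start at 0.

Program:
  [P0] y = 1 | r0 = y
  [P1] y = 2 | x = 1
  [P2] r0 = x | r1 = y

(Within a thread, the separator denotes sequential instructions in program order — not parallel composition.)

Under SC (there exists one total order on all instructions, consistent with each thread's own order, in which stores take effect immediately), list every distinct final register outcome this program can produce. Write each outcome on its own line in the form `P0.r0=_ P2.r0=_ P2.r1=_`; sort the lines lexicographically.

P0.r0=1 P2.r0=0 P2.r1=0
P0.r0=1 P2.r0=0 P2.r1=1
P0.r0=1 P2.r0=0 P2.r1=2
P0.r0=1 P2.r0=1 P2.r1=1
P0.r0=1 P2.r0=1 P2.r1=2
P0.r0=2 P2.r0=0 P2.r1=0
P0.r0=2 P2.r0=0 P2.r1=1
P0.r0=2 P2.r0=0 P2.r1=2
P0.r0=2 P2.r0=1 P2.r1=2

outcome vector order: (P0.r0,P2.r0,P2.r1)
|SC outcomes| = 9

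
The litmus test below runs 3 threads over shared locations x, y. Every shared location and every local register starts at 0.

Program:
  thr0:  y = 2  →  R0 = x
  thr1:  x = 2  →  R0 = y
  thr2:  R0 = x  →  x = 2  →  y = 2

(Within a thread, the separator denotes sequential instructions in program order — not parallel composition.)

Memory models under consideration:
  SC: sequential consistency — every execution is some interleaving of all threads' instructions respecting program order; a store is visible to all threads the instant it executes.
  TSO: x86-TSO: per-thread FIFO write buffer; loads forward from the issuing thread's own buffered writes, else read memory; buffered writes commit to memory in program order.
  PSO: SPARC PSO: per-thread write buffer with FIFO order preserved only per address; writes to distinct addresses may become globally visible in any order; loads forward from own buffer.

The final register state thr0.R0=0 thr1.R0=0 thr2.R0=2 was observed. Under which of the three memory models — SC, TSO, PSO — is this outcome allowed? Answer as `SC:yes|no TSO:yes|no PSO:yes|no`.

SC:no TSO:yes PSO:yes

outcome vector order: (thr0.R0,thr1.R0,thr2.R0)
under SC → 020 022 200 202 220 222
under TSO → 000 002 020 022 200 202 220 222
under PSO → 000 002 020 022 200 202 220 222
target 002 ∈ {TSO,PSO}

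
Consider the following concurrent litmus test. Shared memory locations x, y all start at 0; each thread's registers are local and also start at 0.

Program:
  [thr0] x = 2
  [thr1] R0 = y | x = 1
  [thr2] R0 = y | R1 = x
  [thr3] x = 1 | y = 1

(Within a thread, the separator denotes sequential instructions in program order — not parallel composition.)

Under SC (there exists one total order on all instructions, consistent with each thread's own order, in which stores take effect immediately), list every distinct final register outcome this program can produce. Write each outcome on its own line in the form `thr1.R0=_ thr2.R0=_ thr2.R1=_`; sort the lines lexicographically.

outcome vector order: (thr1.R0,thr2.R0,thr2.R1)
|SC outcomes| = 10

thr1.R0=0 thr2.R0=0 thr2.R1=0
thr1.R0=0 thr2.R0=0 thr2.R1=1
thr1.R0=0 thr2.R0=0 thr2.R1=2
thr1.R0=0 thr2.R0=1 thr2.R1=1
thr1.R0=0 thr2.R0=1 thr2.R1=2
thr1.R0=1 thr2.R0=0 thr2.R1=0
thr1.R0=1 thr2.R0=0 thr2.R1=1
thr1.R0=1 thr2.R0=0 thr2.R1=2
thr1.R0=1 thr2.R0=1 thr2.R1=1
thr1.R0=1 thr2.R0=1 thr2.R1=2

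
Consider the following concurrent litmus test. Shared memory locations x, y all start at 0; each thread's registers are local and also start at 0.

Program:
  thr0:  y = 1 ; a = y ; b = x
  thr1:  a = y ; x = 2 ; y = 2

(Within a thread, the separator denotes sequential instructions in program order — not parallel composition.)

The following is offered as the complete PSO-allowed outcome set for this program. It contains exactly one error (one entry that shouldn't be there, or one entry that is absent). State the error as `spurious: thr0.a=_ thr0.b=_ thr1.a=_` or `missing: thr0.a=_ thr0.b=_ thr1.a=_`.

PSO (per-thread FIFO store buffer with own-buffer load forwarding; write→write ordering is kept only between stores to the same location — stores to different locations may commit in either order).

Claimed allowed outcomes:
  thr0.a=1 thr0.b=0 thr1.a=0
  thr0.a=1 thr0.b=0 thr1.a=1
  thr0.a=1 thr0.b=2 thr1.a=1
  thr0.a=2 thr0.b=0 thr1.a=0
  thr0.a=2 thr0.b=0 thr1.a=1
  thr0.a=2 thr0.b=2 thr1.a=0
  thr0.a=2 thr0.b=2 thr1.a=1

outcome vector order: (thr0.a,thr0.b,thr1.a)
PSO: 8 outcomes — {<1 0 0> <1 0 1> <1 2 0> <1 2 1> <2 0 0> <2 0 1> <2 2 0> <2 2 1>}
PSO∖claimed = {<1 2 0>}

missing: thr0.a=1 thr0.b=2 thr1.a=0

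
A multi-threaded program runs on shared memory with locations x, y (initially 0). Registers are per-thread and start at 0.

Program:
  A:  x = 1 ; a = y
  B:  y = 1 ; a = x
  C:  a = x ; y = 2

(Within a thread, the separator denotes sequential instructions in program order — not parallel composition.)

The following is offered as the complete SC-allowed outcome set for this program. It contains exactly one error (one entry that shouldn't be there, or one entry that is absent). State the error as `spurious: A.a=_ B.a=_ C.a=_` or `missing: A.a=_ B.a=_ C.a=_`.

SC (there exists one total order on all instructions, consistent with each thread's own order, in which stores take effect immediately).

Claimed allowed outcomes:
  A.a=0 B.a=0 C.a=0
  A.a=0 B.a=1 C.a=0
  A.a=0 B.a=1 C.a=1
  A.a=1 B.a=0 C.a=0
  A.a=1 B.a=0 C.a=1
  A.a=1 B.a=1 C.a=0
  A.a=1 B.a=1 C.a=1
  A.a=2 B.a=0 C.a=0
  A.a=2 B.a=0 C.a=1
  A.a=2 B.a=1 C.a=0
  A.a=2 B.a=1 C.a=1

spurious: A.a=0 B.a=0 C.a=0

outcome vector order: (A.a,B.a,C.a)
SC: 10 outcomes — {<0 1 0> <0 1 1> <1 0 0> <1 0 1> <1 1 0> <1 1 1> <2 0 0> <2 0 1> <2 1 0> <2 1 1>}
claimed∖SC = {<0 0 0>}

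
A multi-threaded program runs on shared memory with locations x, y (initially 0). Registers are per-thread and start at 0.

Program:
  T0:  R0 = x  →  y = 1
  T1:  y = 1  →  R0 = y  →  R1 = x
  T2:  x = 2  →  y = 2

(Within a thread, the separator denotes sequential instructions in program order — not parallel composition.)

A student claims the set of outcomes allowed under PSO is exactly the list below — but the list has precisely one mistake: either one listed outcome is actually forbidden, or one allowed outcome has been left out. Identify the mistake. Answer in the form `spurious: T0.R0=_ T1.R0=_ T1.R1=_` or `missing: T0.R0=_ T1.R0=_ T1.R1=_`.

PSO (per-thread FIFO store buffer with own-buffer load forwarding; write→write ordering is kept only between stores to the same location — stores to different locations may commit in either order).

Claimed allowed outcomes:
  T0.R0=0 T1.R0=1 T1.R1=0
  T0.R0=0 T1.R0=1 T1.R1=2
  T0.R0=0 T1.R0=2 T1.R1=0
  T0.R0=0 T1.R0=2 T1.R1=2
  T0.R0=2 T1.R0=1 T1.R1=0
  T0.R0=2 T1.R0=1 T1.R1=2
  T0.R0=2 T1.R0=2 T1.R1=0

missing: T0.R0=2 T1.R0=2 T1.R1=2

outcome vector order: (T0.R0,T1.R0,T1.R1)
PSO: 8 outcomes — {(0,1,0); (0,1,2); (0,2,0); (0,2,2); (2,1,0); (2,1,2); (2,2,0); (2,2,2)}
PSO∖claimed = {(2,2,2)}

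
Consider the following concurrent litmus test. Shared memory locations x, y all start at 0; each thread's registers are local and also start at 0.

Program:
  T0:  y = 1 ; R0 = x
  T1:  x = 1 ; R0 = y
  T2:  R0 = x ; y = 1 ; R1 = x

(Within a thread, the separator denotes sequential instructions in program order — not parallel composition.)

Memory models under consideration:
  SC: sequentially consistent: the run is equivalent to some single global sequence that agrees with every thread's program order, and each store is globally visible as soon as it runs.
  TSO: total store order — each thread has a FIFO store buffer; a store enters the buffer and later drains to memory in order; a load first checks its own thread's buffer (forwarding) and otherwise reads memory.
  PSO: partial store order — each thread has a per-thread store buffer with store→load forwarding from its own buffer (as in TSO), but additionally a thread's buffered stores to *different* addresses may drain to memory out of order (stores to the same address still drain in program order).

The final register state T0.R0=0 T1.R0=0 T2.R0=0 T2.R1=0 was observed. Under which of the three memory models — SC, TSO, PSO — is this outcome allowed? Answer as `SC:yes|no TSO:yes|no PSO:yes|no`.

outcome vector order: (T0.R0,T1.R0,T2.R0,T2.R1)
[SC] allowed = {(0,1,0,0) (0,1,0,1) (0,1,1,1) (1,0,0,1) (1,0,1,1) (1,1,0,0) (1,1,0,1) (1,1,1,1)}
[TSO] allowed = {(0,0,0,0) (0,0,0,1) (0,0,1,1) (0,1,0,0) (0,1,0,1) (0,1,1,1) (1,0,0,0) (1,0,0,1) (1,0,1,1) (1,1,0,0) (1,1,0,1) (1,1,1,1)}
[PSO] allowed = {(0,0,0,0) (0,0,0,1) (0,0,1,1) (0,1,0,0) (0,1,0,1) (0,1,1,1) (1,0,0,0) (1,0,0,1) (1,0,1,1) (1,1,0,0) (1,1,0,1) (1,1,1,1)}
target (0,0,0,0) ∈ {TSO,PSO}

SC:no TSO:yes PSO:yes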